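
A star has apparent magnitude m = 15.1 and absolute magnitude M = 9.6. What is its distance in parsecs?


d = 10^((m - M + 5)/5) = 10^((15.1 - 9.6 + 5)/5) = 125.8925

125.8925 pc


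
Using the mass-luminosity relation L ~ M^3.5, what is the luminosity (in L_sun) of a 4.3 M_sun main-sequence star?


L/L_sun = (M/M_sun)^3.5 = 4.3^3.5 = 164.8692

164.8692 L_sun


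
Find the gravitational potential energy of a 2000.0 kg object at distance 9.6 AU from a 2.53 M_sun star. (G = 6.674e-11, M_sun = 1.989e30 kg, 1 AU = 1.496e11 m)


M = 2.53 * 1.989e30 kg = 5.03217e+30 kg; r = 9.6 AU * 1.496e11 m/AU = 1.43616e+12 m. U = -GM*m/r = -(6.674e-11 * 5.03217e+30 * 2000.0) / 1.43616e+12 = -4.677e+11

-4.677e+11 J


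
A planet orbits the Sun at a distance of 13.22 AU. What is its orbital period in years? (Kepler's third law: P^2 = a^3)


P = a^(3/2) = 13.22^1.5 = 48.067

48.067 years


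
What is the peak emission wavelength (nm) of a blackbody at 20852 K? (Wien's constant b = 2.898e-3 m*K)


lam_max = b / T = 2.898e-3 / 20852 = 1.390e-07 m = 138.9795 nm

138.9795 nm


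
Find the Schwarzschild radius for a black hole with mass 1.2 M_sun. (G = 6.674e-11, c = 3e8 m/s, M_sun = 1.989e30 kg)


M = 1.2 * 1.989e30 kg = 2.3868e+30 kg. rs = 2GM/c^2 = 2 * 6.674e-11 * 2.3868e+30 / (3e8)^2 = 3539.8896

3539.8896 m


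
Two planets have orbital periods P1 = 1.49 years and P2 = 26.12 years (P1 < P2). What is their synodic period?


1/P_syn = |1/P1 - 1/P2| = |1/1.49 - 1/26.12| => P_syn = 1.5801

1.5801 years


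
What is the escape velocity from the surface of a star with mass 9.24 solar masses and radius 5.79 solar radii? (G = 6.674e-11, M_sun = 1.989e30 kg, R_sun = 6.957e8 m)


M = 9.24 * 1.989e30 kg = 1.837836e+31 kg; R = 5.79 * 6.957e8 m = 4.028103e+09 m. v_esc = sqrt(2GM/R) = sqrt(2 * 6.674e-11 * 1.837836e+31 / 4.028103e+09) = 780389.0961

780389.0961 m/s


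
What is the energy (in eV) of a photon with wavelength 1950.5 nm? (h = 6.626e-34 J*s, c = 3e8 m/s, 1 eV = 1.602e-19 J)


E = hc/lambda = 6.626e-34 * 3e8 / 1.951e-06 = 1.019e-19 J = 0.6362 eV

0.6362 eV


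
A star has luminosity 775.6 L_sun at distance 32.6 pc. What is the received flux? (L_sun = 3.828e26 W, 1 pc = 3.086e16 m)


F = L / (4*pi*d^2) = 2.969e+29 / (4*pi*(1.006e+18)^2) = 2.334e-08

2.334e-08 W/m^2


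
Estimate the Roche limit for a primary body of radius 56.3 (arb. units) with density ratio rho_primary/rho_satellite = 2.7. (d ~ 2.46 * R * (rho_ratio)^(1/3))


d_Roche = 2.46 * 56.3 * 2.7^(1/3) = 192.8552

192.8552


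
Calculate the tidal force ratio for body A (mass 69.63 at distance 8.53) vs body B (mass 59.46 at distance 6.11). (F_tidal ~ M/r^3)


Ratio = (M1/r1^3) / (M2/r2^3) = (69.63/8.53^3) / (59.46/6.11^3) = 0.4304

0.4304


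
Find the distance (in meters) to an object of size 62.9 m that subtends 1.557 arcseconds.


D = size / theta_rad, theta_rad = 1.557 * pi/(180*3600) = 7.549e-06, D = 8.333e+06

8.333e+06 m


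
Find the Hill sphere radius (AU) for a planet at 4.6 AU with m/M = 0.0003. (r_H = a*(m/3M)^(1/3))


r_H = a * (m/3M)^(1/3) = 4.6 * (0.0003/3)^(1/3) = 0.2135

0.2135 AU


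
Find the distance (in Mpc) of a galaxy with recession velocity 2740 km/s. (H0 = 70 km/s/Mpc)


d = v / H0 = 2740 / 70 = 39.1429

39.1429 Mpc


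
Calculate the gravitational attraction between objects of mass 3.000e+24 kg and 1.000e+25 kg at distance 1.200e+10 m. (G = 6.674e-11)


F = G*m1*m2/r^2 = 6.674e-11 * 3.000e+24 * 1.000e+25 / (1.200e+10)^2 = 6.674e-11 * 3.000e+49 / 1.440e+20 = 1.390e+19

1.390e+19 N


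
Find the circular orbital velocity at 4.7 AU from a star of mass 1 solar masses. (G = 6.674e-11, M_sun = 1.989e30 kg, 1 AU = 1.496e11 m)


v = sqrt(GM/r) = sqrt(6.674e-11 * 1.989e+30 / 7.031e+11) = 13740.2858

13740.2858 m/s


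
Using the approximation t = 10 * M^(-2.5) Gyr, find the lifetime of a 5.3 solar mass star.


t = 10 * M^(-2.5) = 10 * 5.3^(-2.5) = 0.1546

0.1546 Gyr


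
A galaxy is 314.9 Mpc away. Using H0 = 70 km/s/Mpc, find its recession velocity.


v = H0 * d = 70 * 314.9 = 22043.0

22043.0 km/s


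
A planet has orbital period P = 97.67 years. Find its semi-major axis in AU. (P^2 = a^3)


a = P^(2/3) = 97.67^(2/3) = 21.2084

21.2084 AU


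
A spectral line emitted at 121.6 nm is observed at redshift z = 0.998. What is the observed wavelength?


lam_obs = lam_emit * (1 + z) = 121.6 * (1 + 0.998) = 242.9568

242.9568 nm


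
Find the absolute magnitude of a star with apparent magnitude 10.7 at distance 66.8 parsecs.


M = m - 5*log10(d) + 5 = 10.7 - 5*log10(66.8) + 5 = 6.5761

6.5761


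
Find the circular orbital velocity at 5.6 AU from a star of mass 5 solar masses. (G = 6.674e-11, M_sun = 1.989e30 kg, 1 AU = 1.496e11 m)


v = sqrt(GM/r) = sqrt(6.674e-11 * 9.945e+30 / 8.378e+11) = 28147.2315

28147.2315 m/s


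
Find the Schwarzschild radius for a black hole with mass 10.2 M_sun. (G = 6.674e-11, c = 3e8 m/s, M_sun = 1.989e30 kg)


M = 10.2 * 1.989e30 kg = 2.02878e+31 kg. rs = 2GM/c^2 = 2 * 6.674e-11 * 2.02878e+31 / (3e8)^2 = 30089.0616

30089.0616 m


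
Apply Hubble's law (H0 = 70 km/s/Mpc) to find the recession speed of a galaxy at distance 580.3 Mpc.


v = H0 * d = 70 * 580.3 = 40621.0

40621.0 km/s


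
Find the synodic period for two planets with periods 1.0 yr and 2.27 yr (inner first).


1/P_syn = |1/P1 - 1/P2| = |1/1.0 - 1/2.27| => P_syn = 1.7874

1.7874 years


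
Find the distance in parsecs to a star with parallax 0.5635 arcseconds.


d = 1/p = 1/0.5635 = 1.7746

1.7746 pc


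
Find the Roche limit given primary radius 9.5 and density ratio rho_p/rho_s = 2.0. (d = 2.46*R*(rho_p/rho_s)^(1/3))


d_Roche = 2.46 * 9.5 * 2.0^(1/3) = 29.4444

29.4444


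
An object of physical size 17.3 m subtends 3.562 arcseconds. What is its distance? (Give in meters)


D = size / theta_rad, theta_rad = 3.562 * pi/(180*3600) = 1.727e-05, D = 1.002e+06

1.002e+06 m


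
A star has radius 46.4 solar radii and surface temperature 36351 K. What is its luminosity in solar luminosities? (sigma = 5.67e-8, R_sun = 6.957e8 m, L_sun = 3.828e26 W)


R = 46.4 * 6.957e8 m = 3.228048e+10 m. L = 4*pi*R^2*sigma*T^4 = 4*pi*(3.228048e+10)^2 * 5.67e-8 * 36351^4 = 1.296397967e+33 W. L/L_sun = 1.296397967e+33 / 3.828e26 = 3.387e+06

3.387e+06 L_sun


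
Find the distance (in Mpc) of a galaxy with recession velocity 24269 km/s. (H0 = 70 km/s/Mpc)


d = v / H0 = 24269 / 70 = 346.7

346.7 Mpc


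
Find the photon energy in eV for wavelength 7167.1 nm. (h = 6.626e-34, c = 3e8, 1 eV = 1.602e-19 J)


E = hc/lambda = 6.626e-34 * 3e8 / 7.167e-06 = 2.774e-20 J = 0.1731 eV

0.1731 eV


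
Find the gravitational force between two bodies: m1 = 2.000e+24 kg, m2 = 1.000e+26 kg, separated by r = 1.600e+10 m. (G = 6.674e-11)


F = G*m1*m2/r^2 = 6.674e-11 * 2.000e+24 * 1.000e+26 / (1.600e+10)^2 = 6.674e-11 * 2.000e+50 / 2.560e+20 = 5.214e+19

5.214e+19 N


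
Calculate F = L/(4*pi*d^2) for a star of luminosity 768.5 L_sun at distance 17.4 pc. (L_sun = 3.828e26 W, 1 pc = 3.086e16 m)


F = L / (4*pi*d^2) = 2.942e+29 / (4*pi*(5.370e+17)^2) = 8.119e-08

8.119e-08 W/m^2


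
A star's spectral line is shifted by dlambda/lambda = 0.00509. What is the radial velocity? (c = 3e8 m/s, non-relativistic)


v = (dlambda/lambda) * c = 0.00509 * 3e8 = 1.527e+06

1.527e+06 m/s


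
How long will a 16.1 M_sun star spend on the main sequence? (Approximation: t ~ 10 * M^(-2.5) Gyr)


t = 10 * M^(-2.5) = 10 * 16.1^(-2.5) = 0.0096

0.0096 Gyr


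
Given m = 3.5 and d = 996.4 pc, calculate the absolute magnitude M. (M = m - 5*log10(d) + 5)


M = m - 5*log10(d) + 5 = 3.5 - 5*log10(996.4) + 5 = -6.4922

-6.4922


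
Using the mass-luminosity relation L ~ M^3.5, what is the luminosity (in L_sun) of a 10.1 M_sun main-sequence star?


L/L_sun = (M/M_sun)^3.5 = 10.1^3.5 = 3274.3478

3274.3478 L_sun


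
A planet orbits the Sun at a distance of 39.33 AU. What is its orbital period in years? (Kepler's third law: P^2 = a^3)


P = a^(3/2) = 39.33^1.5 = 246.6527

246.6527 years


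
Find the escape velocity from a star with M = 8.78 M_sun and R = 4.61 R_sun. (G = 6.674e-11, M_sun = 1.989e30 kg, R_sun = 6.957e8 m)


M = 8.78 * 1.989e30 kg = 1.746342e+31 kg; R = 4.61 * 6.957e8 m = 3.207177e+09 m. v_esc = sqrt(2GM/R) = sqrt(2 * 6.674e-11 * 1.746342e+31 / 3.207177e+09) = 852533.1676

852533.1676 m/s


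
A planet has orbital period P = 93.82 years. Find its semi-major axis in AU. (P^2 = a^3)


a = P^(2/3) = 93.82^(2/3) = 20.6473

20.6473 AU


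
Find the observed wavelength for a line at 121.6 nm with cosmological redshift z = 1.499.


lam_obs = lam_emit * (1 + z) = 121.6 * (1 + 1.499) = 303.8784

303.8784 nm


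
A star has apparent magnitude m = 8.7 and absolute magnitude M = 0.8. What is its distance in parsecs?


d = 10^((m - M + 5)/5) = 10^((8.7 - 0.8 + 5)/5) = 380.1894

380.1894 pc


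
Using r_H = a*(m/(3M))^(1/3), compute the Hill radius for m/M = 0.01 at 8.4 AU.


r_H = a * (m/3M)^(1/3) = 8.4 * (0.01/3)^(1/3) = 1.2548

1.2548 AU


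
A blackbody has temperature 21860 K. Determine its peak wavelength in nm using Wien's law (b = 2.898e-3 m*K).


lam_max = b / T = 2.898e-3 / 21860 = 1.326e-07 m = 132.5709 nm

132.5709 nm


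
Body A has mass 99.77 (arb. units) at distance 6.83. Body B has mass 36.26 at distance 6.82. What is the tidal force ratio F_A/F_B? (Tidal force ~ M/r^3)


Ratio = (M1/r1^3) / (M2/r2^3) = (99.77/6.83^3) / (36.26/6.82^3) = 2.7394

2.7394


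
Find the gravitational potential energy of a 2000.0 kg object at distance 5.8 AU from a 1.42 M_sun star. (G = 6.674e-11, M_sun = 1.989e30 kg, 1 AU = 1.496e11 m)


M = 1.42 * 1.989e30 kg = 2.82438e+30 kg; r = 5.8 AU * 1.496e11 m/AU = 8.6768e+11 m. U = -GM*m/r = -(6.674e-11 * 2.82438e+30 * 2000.0) / 8.6768e+11 = -4.345e+11

-4.345e+11 J


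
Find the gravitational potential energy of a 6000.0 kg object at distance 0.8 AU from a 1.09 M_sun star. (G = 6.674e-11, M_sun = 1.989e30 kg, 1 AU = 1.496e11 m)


M = 1.09 * 1.989e30 kg = 2.16801e+30 kg; r = 0.8 AU * 1.496e11 m/AU = 1.1968e+11 m. U = -GM*m/r = -(6.674e-11 * 2.16801e+30 * 6000.0) / 1.1968e+11 = -7.254e+12

-7.254e+12 J


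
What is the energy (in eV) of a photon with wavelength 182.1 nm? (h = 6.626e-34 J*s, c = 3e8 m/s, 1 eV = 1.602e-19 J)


E = hc/lambda = 6.626e-34 * 3e8 / 1.821e-07 = 1.092e-18 J = 6.814 eV

6.814 eV


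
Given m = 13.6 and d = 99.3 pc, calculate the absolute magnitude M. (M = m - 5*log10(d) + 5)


M = m - 5*log10(d) + 5 = 13.6 - 5*log10(99.3) + 5 = 8.6153

8.6153


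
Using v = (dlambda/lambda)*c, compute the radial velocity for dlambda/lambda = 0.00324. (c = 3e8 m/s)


v = (dlambda/lambda) * c = 0.00324 * 3e8 = 972000.0

972000.0 m/s


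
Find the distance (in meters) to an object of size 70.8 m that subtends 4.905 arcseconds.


D = size / theta_rad, theta_rad = 4.905 * pi/(180*3600) = 2.378e-05, D = 2.977e+06

2.977e+06 m


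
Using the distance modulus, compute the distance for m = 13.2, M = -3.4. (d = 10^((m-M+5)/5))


d = 10^((m - M + 5)/5) = 10^((13.2 - -3.4 + 5)/5) = 20892.9613

20892.9613 pc


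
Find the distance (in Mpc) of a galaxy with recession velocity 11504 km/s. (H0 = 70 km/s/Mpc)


d = v / H0 = 11504 / 70 = 164.3429

164.3429 Mpc


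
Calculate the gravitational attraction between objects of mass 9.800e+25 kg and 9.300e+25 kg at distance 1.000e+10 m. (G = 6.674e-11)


F = G*m1*m2/r^2 = 6.674e-11 * 9.800e+25 * 9.300e+25 / (1.000e+10)^2 = 6.674e-11 * 9.114e+51 / 1.000e+20 = 6.083e+21

6.083e+21 N


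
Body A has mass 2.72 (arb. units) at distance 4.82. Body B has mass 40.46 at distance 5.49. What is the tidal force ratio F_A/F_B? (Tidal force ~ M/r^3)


Ratio = (M1/r1^3) / (M2/r2^3) = (2.72/4.82^3) / (40.46/5.49^3) = 0.0993

0.0993


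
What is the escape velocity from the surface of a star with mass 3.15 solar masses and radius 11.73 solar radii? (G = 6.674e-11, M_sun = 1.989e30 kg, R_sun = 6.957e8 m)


M = 3.15 * 1.989e30 kg = 6.26535e+30 kg; R = 11.73 * 6.957e8 m = 8.160561e+09 m. v_esc = sqrt(2GM/R) = sqrt(2 * 6.674e-11 * 6.26535e+30 / 8.160561e+09) = 320125.8611

320125.8611 m/s


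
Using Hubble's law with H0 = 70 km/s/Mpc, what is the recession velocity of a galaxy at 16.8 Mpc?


v = H0 * d = 70 * 16.8 = 1176.0

1176.0 km/s


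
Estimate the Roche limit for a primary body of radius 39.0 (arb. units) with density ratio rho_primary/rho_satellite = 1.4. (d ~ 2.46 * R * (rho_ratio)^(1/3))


d_Roche = 2.46 * 39.0 * 1.4^(1/3) = 107.327

107.327


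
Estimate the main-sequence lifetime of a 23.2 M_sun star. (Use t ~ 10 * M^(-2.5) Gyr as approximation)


t = 10 * M^(-2.5) = 10 * 23.2^(-2.5) = 0.0039

0.0039 Gyr


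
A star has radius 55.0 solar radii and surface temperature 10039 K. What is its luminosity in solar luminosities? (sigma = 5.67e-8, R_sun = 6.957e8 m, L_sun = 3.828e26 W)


R = 55.0 * 6.957e8 m = 3.82635e+10 m. L = 4*pi*R^2*sigma*T^4 = 4*pi*(3.82635e+10)^2 * 5.67e-8 * 10039^4 = 1.059556513e+31 W. L/L_sun = 1.059556513e+31 / 3.828e26 = 27679.1148

27679.1148 L_sun


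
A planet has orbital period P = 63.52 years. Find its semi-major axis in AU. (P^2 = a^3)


a = P^(2/3) = 63.52^(2/3) = 15.9199

15.9199 AU


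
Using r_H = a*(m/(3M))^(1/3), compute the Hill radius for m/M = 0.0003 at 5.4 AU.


r_H = a * (m/3M)^(1/3) = 5.4 * (0.0003/3)^(1/3) = 0.2506

0.2506 AU


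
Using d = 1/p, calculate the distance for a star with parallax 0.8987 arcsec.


d = 1/p = 1/0.8987 = 1.1127

1.1127 pc


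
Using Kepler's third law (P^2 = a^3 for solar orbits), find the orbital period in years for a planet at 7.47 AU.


P = a^(3/2) = 7.47^1.5 = 20.4165

20.4165 years


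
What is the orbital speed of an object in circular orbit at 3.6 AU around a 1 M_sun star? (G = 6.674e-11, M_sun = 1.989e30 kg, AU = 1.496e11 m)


v = sqrt(GM/r) = sqrt(6.674e-11 * 1.989e+30 / 5.386e+11) = 15699.7756

15699.7756 m/s


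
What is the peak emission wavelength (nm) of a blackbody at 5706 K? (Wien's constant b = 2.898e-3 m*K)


lam_max = b / T = 2.898e-3 / 5706 = 5.079e-07 m = 507.8864 nm

507.8864 nm


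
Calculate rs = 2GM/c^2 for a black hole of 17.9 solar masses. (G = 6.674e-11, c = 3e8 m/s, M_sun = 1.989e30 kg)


M = 17.9 * 1.989e30 kg = 3.56031e+31 kg. rs = 2GM/c^2 = 2 * 6.674e-11 * 3.56031e+31 / (3e8)^2 = 52803.3532

52803.3532 m


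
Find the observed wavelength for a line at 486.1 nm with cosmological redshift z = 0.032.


lam_obs = lam_emit * (1 + z) = 486.1 * (1 + 0.032) = 501.6552

501.6552 nm


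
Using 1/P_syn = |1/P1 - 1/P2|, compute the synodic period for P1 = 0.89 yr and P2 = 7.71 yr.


1/P_syn = |1/P1 - 1/P2| = |1/0.89 - 1/7.71| => P_syn = 1.0061

1.0061 years


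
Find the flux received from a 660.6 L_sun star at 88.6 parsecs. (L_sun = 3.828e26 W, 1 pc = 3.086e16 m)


F = L / (4*pi*d^2) = 2.529e+29 / (4*pi*(2.734e+18)^2) = 2.692e-09

2.692e-09 W/m^2


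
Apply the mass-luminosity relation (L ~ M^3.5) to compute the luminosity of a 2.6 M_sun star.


L/L_sun = (M/M_sun)^3.5 = 2.6^3.5 = 28.3404

28.3404 L_sun


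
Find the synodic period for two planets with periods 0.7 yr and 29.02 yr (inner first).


1/P_syn = |1/P1 - 1/P2| = |1/0.7 - 1/29.02| => P_syn = 0.7173

0.7173 years


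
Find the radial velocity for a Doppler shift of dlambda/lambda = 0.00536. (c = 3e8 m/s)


v = (dlambda/lambda) * c = 0.00536 * 3e8 = 1.608e+06

1.608e+06 m/s


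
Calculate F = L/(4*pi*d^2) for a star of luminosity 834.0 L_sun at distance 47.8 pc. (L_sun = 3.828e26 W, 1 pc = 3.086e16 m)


F = L / (4*pi*d^2) = 3.193e+29 / (4*pi*(1.475e+18)^2) = 1.168e-08

1.168e-08 W/m^2


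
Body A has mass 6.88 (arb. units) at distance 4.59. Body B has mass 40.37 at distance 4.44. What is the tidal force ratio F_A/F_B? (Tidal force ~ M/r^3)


Ratio = (M1/r1^3) / (M2/r2^3) = (6.88/4.59^3) / (40.37/4.44^3) = 0.1543

0.1543


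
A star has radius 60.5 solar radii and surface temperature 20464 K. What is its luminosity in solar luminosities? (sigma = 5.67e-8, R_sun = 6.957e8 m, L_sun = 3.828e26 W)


R = 60.5 * 6.957e8 m = 4.208985e+10 m. L = 4*pi*R^2*sigma*T^4 = 4*pi*(4.208985e+10)^2 * 5.67e-8 * 20464^4 = 2.21365424e+32 W. L/L_sun = 2.21365424e+32 / 3.828e26 = 578279.5819

578279.5819 L_sun


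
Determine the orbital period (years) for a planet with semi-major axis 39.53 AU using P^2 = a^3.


P = a^(3/2) = 39.53^1.5 = 248.5365

248.5365 years


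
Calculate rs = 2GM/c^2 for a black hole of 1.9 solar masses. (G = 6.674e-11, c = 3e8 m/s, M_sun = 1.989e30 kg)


M = 1.9 * 1.989e30 kg = 3.7791e+30 kg. rs = 2GM/c^2 = 2 * 6.674e-11 * 3.7791e+30 / (3e8)^2 = 5604.8252

5604.8252 m


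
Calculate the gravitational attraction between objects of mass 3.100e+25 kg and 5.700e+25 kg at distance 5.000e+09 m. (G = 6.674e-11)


F = G*m1*m2/r^2 = 6.674e-11 * 3.100e+25 * 5.700e+25 / (5.000e+09)^2 = 6.674e-11 * 1.767e+51 / 2.500e+19 = 4.717e+21

4.717e+21 N


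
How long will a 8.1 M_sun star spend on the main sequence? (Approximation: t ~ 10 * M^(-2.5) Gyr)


t = 10 * M^(-2.5) = 10 * 8.1^(-2.5) = 0.0536

0.0536 Gyr


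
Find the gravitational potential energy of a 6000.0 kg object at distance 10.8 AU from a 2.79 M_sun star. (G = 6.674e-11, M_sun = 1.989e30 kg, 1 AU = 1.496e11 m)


M = 2.79 * 1.989e30 kg = 5.54931e+30 kg; r = 10.8 AU * 1.496e11 m/AU = 1.61568e+12 m. U = -GM*m/r = -(6.674e-11 * 5.54931e+30 * 6000.0) / 1.61568e+12 = -1.375e+12

-1.375e+12 J


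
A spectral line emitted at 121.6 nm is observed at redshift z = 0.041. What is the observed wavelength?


lam_obs = lam_emit * (1 + z) = 121.6 * (1 + 0.041) = 126.5856

126.5856 nm


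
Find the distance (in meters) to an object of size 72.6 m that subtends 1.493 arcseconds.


D = size / theta_rad, theta_rad = 1.493 * pi/(180*3600) = 7.238e-06, D = 1.003e+07

1.003e+07 m


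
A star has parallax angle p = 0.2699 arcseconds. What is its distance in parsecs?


d = 1/p = 1/0.2699 = 3.7051

3.7051 pc


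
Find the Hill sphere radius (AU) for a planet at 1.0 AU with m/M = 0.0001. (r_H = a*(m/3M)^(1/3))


r_H = a * (m/3M)^(1/3) = 1.0 * (0.0001/3)^(1/3) = 0.0322

0.0322 AU


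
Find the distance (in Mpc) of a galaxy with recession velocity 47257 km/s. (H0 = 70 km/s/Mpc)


d = v / H0 = 47257 / 70 = 675.1

675.1 Mpc


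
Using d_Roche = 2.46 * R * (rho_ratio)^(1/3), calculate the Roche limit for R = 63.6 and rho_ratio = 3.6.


d_Roche = 2.46 * 63.6 * 3.6^(1/3) = 239.7874

239.7874


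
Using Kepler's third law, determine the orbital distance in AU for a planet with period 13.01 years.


a = P^(2/3) = 13.01^(2/3) = 5.5316

5.5316 AU


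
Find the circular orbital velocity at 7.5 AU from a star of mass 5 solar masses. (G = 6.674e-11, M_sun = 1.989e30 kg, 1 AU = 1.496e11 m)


v = sqrt(GM/r) = sqrt(6.674e-11 * 9.945e+30 / 1.122e+12) = 24321.9878

24321.9878 m/s


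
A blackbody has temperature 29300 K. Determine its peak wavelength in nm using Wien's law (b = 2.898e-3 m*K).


lam_max = b / T = 2.898e-3 / 29300 = 9.891e-08 m = 98.9078 nm

98.9078 nm


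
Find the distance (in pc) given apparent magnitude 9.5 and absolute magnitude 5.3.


d = 10^((m - M + 5)/5) = 10^((9.5 - 5.3 + 5)/5) = 69.1831

69.1831 pc


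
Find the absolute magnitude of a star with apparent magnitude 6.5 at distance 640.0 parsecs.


M = m - 5*log10(d) + 5 = 6.5 - 5*log10(640.0) + 5 = -2.5309

-2.5309


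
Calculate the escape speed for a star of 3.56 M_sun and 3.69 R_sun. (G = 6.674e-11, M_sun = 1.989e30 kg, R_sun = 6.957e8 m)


M = 3.56 * 1.989e30 kg = 7.08084e+30 kg; R = 3.69 * 6.957e8 m = 2.567133e+09 m. v_esc = sqrt(2GM/R) = sqrt(2 * 6.674e-11 * 7.08084e+30 / 2.567133e+09) = 606773.0801

606773.0801 m/s


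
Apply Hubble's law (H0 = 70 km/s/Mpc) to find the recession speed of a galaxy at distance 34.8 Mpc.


v = H0 * d = 70 * 34.8 = 2436.0

2436.0 km/s


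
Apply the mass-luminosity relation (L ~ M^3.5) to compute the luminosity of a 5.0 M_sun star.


L/L_sun = (M/M_sun)^3.5 = 5.0^3.5 = 279.5085

279.5085 L_sun


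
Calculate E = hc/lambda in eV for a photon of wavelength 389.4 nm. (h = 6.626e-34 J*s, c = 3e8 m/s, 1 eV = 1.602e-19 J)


E = hc/lambda = 6.626e-34 * 3e8 / 3.894e-07 = 5.105e-19 J = 3.1865 eV

3.1865 eV


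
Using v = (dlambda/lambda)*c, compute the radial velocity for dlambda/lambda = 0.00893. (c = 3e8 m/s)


v = (dlambda/lambda) * c = 0.00893 * 3e8 = 2.679e+06

2.679e+06 m/s


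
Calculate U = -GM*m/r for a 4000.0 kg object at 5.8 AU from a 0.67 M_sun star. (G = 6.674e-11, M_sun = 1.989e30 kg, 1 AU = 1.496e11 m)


M = 0.67 * 1.989e30 kg = 1.33263e+30 kg; r = 5.8 AU * 1.496e11 m/AU = 8.6768e+11 m. U = -GM*m/r = -(6.674e-11 * 1.33263e+30 * 4000.0) / 8.6768e+11 = -4.100e+11

-4.100e+11 J


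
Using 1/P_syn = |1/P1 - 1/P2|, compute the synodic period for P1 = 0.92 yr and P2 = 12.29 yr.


1/P_syn = |1/P1 - 1/P2| = |1/0.92 - 1/12.29| => P_syn = 0.9944

0.9944 years


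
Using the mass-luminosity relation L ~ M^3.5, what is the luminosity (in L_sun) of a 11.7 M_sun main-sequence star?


L/L_sun = (M/M_sun)^3.5 = 11.7^3.5 = 5478.3593

5478.3593 L_sun


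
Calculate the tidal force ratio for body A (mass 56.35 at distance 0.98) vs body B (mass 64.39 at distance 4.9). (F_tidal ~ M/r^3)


Ratio = (M1/r1^3) / (M2/r2^3) = (56.35/0.98^3) / (64.39/4.9^3) = 109.392

109.392


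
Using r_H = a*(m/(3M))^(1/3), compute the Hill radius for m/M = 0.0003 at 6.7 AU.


r_H = a * (m/3M)^(1/3) = 6.7 * (0.0003/3)^(1/3) = 0.311

0.311 AU


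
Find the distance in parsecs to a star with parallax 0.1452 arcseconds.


d = 1/p = 1/0.1452 = 6.8871

6.8871 pc


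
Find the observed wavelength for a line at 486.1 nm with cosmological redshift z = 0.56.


lam_obs = lam_emit * (1 + z) = 486.1 * (1 + 0.56) = 758.316

758.316 nm


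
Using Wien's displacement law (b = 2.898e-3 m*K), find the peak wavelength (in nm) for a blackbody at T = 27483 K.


lam_max = b / T = 2.898e-3 / 27483 = 1.054e-07 m = 105.447 nm

105.447 nm


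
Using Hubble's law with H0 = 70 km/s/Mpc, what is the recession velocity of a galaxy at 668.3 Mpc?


v = H0 * d = 70 * 668.3 = 46781.0

46781.0 km/s


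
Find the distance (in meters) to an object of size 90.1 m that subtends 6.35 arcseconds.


D = size / theta_rad, theta_rad = 6.35 * pi/(180*3600) = 3.079e-05, D = 2.927e+06

2.927e+06 m


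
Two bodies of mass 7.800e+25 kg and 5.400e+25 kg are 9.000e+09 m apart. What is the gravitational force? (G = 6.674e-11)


F = G*m1*m2/r^2 = 6.674e-11 * 7.800e+25 * 5.400e+25 / (9.000e+09)^2 = 6.674e-11 * 4.212e+51 / 8.100e+19 = 3.470e+21

3.470e+21 N


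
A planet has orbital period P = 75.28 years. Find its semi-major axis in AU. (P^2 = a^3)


a = P^(2/3) = 75.28^(2/3) = 17.8287

17.8287 AU


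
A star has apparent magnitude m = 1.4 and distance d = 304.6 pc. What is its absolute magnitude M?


M = m - 5*log10(d) + 5 = 1.4 - 5*log10(304.6) + 5 = -6.0186

-6.0186


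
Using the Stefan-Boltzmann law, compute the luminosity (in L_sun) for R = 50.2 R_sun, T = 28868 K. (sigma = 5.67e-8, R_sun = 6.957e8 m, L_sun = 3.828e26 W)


R = 50.2 * 6.957e8 m = 3.492414e+10 m. L = 4*pi*R^2*sigma*T^4 = 4*pi*(3.492414e+10)^2 * 5.67e-8 * 28868^4 = 6.035470763e+32 W. L/L_sun = 6.035470763e+32 / 3.828e26 = 1.577e+06

1.577e+06 L_sun


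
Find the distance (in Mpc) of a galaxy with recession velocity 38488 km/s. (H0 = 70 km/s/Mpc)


d = v / H0 = 38488 / 70 = 549.8286

549.8286 Mpc


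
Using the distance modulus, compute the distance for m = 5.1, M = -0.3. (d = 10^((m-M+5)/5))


d = 10^((m - M + 5)/5) = 10^((5.1 - -0.3 + 5)/5) = 120.2264

120.2264 pc


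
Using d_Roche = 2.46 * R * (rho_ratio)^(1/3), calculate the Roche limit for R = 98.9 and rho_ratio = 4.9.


d_Roche = 2.46 * 98.9 * 4.9^(1/3) = 413.2347

413.2347


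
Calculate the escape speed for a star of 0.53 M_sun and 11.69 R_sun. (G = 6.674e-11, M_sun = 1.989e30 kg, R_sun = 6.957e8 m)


M = 0.53 * 1.989e30 kg = 1.05417e+30 kg; R = 11.69 * 6.957e8 m = 8.132733e+09 m. v_esc = sqrt(2GM/R) = sqrt(2 * 6.674e-11 * 1.05417e+30 / 8.132733e+09) = 131536.1627

131536.1627 m/s


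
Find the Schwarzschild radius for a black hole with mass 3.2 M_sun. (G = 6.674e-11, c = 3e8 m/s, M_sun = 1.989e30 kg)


M = 3.2 * 1.989e30 kg = 6.3648e+30 kg. rs = 2GM/c^2 = 2 * 6.674e-11 * 6.3648e+30 / (3e8)^2 = 9439.7056

9439.7056 m


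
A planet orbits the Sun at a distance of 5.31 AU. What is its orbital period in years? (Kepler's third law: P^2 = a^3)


P = a^(3/2) = 5.31^1.5 = 12.2361

12.2361 years


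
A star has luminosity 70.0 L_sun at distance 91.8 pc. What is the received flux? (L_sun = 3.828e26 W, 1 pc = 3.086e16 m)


F = L / (4*pi*d^2) = 2.680e+28 / (4*pi*(2.833e+18)^2) = 2.657e-10

2.657e-10 W/m^2


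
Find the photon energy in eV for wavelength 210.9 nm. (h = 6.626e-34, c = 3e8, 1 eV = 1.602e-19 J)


E = hc/lambda = 6.626e-34 * 3e8 / 2.109e-07 = 9.425e-19 J = 5.8835 eV

5.8835 eV


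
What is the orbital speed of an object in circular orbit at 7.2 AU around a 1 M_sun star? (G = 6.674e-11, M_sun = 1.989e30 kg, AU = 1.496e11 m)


v = sqrt(GM/r) = sqrt(6.674e-11 * 1.989e+30 / 1.077e+12) = 11101.4178

11101.4178 m/s


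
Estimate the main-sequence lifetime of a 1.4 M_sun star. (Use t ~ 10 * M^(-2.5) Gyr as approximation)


t = 10 * M^(-2.5) = 10 * 1.4^(-2.5) = 4.312

4.312 Gyr


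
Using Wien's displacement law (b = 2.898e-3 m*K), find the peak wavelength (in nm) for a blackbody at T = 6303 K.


lam_max = b / T = 2.898e-3 / 6303 = 4.598e-07 m = 459.7811 nm

459.7811 nm


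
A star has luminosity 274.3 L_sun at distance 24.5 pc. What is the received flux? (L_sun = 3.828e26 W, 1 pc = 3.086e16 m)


F = L / (4*pi*d^2) = 1.050e+29 / (4*pi*(7.561e+17)^2) = 1.462e-08

1.462e-08 W/m^2


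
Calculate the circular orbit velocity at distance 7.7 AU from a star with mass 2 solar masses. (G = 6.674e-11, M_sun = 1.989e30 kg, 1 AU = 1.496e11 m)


v = sqrt(GM/r) = sqrt(6.674e-11 * 3.978e+30 / 1.152e+12) = 15181.4877

15181.4877 m/s


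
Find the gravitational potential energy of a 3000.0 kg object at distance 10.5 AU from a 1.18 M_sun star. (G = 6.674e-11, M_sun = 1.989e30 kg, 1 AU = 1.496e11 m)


M = 1.18 * 1.989e30 kg = 2.34702e+30 kg; r = 10.5 AU * 1.496e11 m/AU = 1.5708e+12 m. U = -GM*m/r = -(6.674e-11 * 2.34702e+30 * 3000.0) / 1.5708e+12 = -2.992e+11

-2.992e+11 J


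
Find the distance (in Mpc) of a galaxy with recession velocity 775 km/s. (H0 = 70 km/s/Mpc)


d = v / H0 = 775 / 70 = 11.0714

11.0714 Mpc


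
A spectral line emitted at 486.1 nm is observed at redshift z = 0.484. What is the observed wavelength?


lam_obs = lam_emit * (1 + z) = 486.1 * (1 + 0.484) = 721.3724

721.3724 nm


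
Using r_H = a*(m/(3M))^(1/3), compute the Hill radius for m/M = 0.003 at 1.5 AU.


r_H = a * (m/3M)^(1/3) = 1.5 * (0.003/3)^(1/3) = 0.15

0.15 AU


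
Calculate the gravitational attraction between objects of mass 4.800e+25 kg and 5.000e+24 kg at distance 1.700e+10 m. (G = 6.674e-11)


F = G*m1*m2/r^2 = 6.674e-11 * 4.800e+25 * 5.000e+24 / (1.700e+10)^2 = 6.674e-11 * 2.400e+50 / 2.890e+20 = 5.542e+19

5.542e+19 N


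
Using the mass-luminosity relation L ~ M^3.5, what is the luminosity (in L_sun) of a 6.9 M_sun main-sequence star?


L/L_sun = (M/M_sun)^3.5 = 6.9^3.5 = 862.9225

862.9225 L_sun


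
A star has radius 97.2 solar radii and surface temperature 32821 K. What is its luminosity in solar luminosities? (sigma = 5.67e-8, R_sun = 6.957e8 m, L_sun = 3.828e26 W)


R = 97.2 * 6.957e8 m = 6.762204e+10 m. L = 4*pi*R^2*sigma*T^4 = 4*pi*(6.762204e+10)^2 * 5.67e-8 * 32821^4 = 3.780738989e+33 W. L/L_sun = 3.780738989e+33 / 3.828e26 = 9.877e+06

9.877e+06 L_sun


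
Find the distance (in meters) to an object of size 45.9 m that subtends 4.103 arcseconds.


D = size / theta_rad, theta_rad = 4.103 * pi/(180*3600) = 1.989e-05, D = 2.307e+06

2.307e+06 m


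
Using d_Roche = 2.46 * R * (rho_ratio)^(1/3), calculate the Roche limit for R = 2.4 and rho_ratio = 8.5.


d_Roche = 2.46 * 2.4 * 8.5^(1/3) = 12.049

12.049


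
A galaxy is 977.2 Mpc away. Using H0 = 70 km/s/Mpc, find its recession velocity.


v = H0 * d = 70 * 977.2 = 68404.0

68404.0 km/s


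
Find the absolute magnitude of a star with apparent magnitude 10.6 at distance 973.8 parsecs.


M = m - 5*log10(d) + 5 = 10.6 - 5*log10(973.8) + 5 = 0.6577

0.6577


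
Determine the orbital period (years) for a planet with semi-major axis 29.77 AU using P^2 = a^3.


P = a^(3/2) = 29.77^1.5 = 162.4308

162.4308 years


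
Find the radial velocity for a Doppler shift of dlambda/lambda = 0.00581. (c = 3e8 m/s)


v = (dlambda/lambda) * c = 0.00581 * 3e8 = 1.743e+06

1.743e+06 m/s


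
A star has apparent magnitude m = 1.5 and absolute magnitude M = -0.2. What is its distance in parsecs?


d = 10^((m - M + 5)/5) = 10^((1.5 - -0.2 + 5)/5) = 21.8776

21.8776 pc


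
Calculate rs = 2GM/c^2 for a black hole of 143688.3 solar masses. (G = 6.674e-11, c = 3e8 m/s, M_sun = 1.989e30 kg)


M = 143688.3 * 1.989e30 kg = 2.857960287e+35 kg. rs = 2GM/c^2 = 2 * 6.674e-11 * 2.857960287e+35 / (3e8)^2 = 4.239e+08

4.239e+08 m


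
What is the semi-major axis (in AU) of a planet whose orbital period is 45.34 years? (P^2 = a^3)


a = P^(2/3) = 45.34^(2/3) = 12.7151

12.7151 AU


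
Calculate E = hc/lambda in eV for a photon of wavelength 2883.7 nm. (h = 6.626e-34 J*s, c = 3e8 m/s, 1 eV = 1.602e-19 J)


E = hc/lambda = 6.626e-34 * 3e8 / 2.884e-06 = 6.893e-20 J = 0.4303 eV

0.4303 eV


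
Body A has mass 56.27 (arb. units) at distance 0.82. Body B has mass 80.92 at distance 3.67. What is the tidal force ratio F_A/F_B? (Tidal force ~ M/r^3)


Ratio = (M1/r1^3) / (M2/r2^3) = (56.27/0.82^3) / (80.92/3.67^3) = 62.3416

62.3416


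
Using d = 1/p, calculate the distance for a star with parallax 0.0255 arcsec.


d = 1/p = 1/0.0255 = 39.2157

39.2157 pc


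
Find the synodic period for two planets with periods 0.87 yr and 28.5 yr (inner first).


1/P_syn = |1/P1 - 1/P2| = |1/0.87 - 1/28.5| => P_syn = 0.8974

0.8974 years


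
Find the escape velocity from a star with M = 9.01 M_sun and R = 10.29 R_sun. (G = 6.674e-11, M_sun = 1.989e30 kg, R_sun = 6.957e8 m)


M = 9.01 * 1.989e30 kg = 1.792089e+31 kg; R = 10.29 * 6.957e8 m = 7.158753e+09 m. v_esc = sqrt(2GM/R) = sqrt(2 * 6.674e-11 * 1.792089e+31 / 7.158753e+09) = 578055.0465

578055.0465 m/s


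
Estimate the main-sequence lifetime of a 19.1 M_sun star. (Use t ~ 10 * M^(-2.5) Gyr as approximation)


t = 10 * M^(-2.5) = 10 * 19.1^(-2.5) = 0.0063

0.0063 Gyr


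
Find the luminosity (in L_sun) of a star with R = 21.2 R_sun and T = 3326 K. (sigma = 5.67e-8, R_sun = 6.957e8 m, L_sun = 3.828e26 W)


R = 21.2 * 6.957e8 m = 1.474884e+10 m. L = 4*pi*R^2*sigma*T^4 = 4*pi*(1.474884e+10)^2 * 5.67e-8 * 3326^4 = 1.896695575e+28 W. L/L_sun = 1.896695575e+28 / 3.828e26 = 49.548

49.548 L_sun


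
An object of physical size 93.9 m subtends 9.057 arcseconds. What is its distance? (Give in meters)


D = size / theta_rad, theta_rad = 9.057 * pi/(180*3600) = 4.391e-05, D = 2.138e+06

2.138e+06 m


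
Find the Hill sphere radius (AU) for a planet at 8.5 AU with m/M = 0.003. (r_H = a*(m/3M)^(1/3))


r_H = a * (m/3M)^(1/3) = 8.5 * (0.003/3)^(1/3) = 0.85

0.85 AU


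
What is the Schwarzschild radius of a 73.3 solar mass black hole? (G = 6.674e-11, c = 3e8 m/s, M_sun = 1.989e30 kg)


M = 73.3 * 1.989e30 kg = 1.457937e+32 kg. rs = 2GM/c^2 = 2 * 6.674e-11 * 1.457937e+32 / (3e8)^2 = 216228.2564

216228.2564 m


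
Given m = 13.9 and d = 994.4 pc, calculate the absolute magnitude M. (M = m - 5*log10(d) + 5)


M = m - 5*log10(d) + 5 = 13.9 - 5*log10(994.4) + 5 = 3.9122

3.9122


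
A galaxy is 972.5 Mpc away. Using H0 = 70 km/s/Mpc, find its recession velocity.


v = H0 * d = 70 * 972.5 = 68075.0

68075.0 km/s


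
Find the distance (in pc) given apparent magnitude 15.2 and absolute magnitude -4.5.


d = 10^((m - M + 5)/5) = 10^((15.2 - -4.5 + 5)/5) = 87096.359

87096.359 pc


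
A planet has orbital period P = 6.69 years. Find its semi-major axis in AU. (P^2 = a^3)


a = P^(2/3) = 6.69^(2/3) = 3.5505

3.5505 AU


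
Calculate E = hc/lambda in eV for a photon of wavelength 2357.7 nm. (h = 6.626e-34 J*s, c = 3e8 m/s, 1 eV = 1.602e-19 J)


E = hc/lambda = 6.626e-34 * 3e8 / 2.358e-06 = 8.431e-20 J = 0.5263 eV

0.5263 eV


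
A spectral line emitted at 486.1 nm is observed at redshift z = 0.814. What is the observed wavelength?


lam_obs = lam_emit * (1 + z) = 486.1 * (1 + 0.814) = 881.7854

881.7854 nm


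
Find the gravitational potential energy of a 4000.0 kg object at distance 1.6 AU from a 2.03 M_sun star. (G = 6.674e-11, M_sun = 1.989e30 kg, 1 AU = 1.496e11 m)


M = 2.03 * 1.989e30 kg = 4.03767e+30 kg; r = 1.6 AU * 1.496e11 m/AU = 2.3936e+11 m. U = -GM*m/r = -(6.674e-11 * 4.03767e+30 * 4000.0) / 2.3936e+11 = -4.503e+12

-4.503e+12 J


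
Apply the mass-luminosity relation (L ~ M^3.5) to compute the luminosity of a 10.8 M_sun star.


L/L_sun = (M/M_sun)^3.5 = 10.8^3.5 = 4139.8361

4139.8361 L_sun


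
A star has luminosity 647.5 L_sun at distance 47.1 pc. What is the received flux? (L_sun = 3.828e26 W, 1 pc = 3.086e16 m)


F = L / (4*pi*d^2) = 2.479e+29 / (4*pi*(1.454e+18)^2) = 9.336e-09

9.336e-09 W/m^2


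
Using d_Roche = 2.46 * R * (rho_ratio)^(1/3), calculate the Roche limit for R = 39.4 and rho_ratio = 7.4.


d_Roche = 2.46 * 39.4 * 7.4^(1/3) = 188.8753

188.8753


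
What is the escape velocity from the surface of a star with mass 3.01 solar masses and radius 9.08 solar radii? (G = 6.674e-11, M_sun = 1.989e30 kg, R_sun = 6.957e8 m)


M = 3.01 * 1.989e30 kg = 5.98689e+30 kg; R = 9.08 * 6.957e8 m = 6.316956e+09 m. v_esc = sqrt(2GM/R) = sqrt(2 * 6.674e-11 * 5.98689e+30 / 6.316956e+09) = 355676.2057

355676.2057 m/s


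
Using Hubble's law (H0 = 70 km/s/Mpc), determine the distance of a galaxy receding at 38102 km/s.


d = v / H0 = 38102 / 70 = 544.3143

544.3143 Mpc


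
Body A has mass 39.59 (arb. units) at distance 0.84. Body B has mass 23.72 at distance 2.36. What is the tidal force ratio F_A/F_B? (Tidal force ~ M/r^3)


Ratio = (M1/r1^3) / (M2/r2^3) = (39.59/0.84^3) / (23.72/2.36^3) = 37.0143

37.0143


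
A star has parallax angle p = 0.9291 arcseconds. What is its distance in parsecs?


d = 1/p = 1/0.9291 = 1.0763

1.0763 pc


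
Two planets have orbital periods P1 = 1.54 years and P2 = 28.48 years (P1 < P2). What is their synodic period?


1/P_syn = |1/P1 - 1/P2| = |1/1.54 - 1/28.48| => P_syn = 1.628

1.628 years


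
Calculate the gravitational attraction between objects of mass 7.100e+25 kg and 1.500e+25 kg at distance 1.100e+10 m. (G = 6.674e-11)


F = G*m1*m2/r^2 = 6.674e-11 * 7.100e+25 * 1.500e+25 / (1.100e+10)^2 = 6.674e-11 * 1.065e+51 / 1.210e+20 = 5.874e+20

5.874e+20 N


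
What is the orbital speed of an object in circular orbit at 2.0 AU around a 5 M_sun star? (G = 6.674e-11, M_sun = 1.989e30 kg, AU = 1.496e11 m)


v = sqrt(GM/r) = sqrt(6.674e-11 * 9.945e+30 / 2.992e+11) = 47099.3269

47099.3269 m/s


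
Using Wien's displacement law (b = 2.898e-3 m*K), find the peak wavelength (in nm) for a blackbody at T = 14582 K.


lam_max = b / T = 2.898e-3 / 14582 = 1.987e-07 m = 198.7382 nm

198.7382 nm


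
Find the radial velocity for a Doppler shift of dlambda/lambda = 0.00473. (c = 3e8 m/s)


v = (dlambda/lambda) * c = 0.00473 * 3e8 = 1.419e+06

1.419e+06 m/s


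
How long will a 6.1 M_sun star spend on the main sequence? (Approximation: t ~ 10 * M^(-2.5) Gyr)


t = 10 * M^(-2.5) = 10 * 6.1^(-2.5) = 0.1088

0.1088 Gyr


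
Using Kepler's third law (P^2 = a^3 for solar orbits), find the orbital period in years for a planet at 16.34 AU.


P = a^(3/2) = 16.34^1.5 = 66.0508

66.0508 years


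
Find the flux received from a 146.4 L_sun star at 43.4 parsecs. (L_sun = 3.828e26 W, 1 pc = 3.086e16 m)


F = L / (4*pi*d^2) = 5.604e+28 / (4*pi*(1.339e+18)^2) = 2.486e-09

2.486e-09 W/m^2


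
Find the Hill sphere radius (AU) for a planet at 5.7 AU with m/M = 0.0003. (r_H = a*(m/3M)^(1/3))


r_H = a * (m/3M)^(1/3) = 5.7 * (0.0003/3)^(1/3) = 0.2646

0.2646 AU


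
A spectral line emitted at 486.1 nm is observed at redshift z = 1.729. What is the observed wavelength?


lam_obs = lam_emit * (1 + z) = 486.1 * (1 + 1.729) = 1326.5669

1326.5669 nm


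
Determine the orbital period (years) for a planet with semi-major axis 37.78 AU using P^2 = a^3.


P = a^(3/2) = 37.78^1.5 = 232.2164

232.2164 years


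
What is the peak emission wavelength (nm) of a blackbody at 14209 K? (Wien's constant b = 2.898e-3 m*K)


lam_max = b / T = 2.898e-3 / 14209 = 2.040e-07 m = 203.9552 nm

203.9552 nm


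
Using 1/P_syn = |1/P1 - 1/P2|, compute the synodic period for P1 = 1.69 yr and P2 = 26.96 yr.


1/P_syn = |1/P1 - 1/P2| = |1/1.69 - 1/26.96| => P_syn = 1.803

1.803 years


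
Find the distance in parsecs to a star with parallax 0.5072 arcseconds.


d = 1/p = 1/0.5072 = 1.9716

1.9716 pc


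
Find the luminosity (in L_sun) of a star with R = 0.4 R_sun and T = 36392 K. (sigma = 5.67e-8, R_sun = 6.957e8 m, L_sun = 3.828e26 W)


R = 0.4 * 6.957e8 m = 2.7828e+08 m. L = 4*pi*R^2*sigma*T^4 = 4*pi*(2.7828e+08)^2 * 5.67e-8 * 36392^4 = 9.677888351e+28 W. L/L_sun = 9.677888351e+28 / 3.828e26 = 252.8184

252.8184 L_sun


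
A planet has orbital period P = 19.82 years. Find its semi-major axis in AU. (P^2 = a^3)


a = P^(2/3) = 19.82^(2/3) = 7.3238

7.3238 AU


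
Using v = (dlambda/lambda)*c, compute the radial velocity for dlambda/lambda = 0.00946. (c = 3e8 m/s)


v = (dlambda/lambda) * c = 0.00946 * 3e8 = 2.838e+06

2.838e+06 m/s


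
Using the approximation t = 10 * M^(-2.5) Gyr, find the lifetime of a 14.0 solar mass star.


t = 10 * M^(-2.5) = 10 * 14.0^(-2.5) = 0.0136

0.0136 Gyr


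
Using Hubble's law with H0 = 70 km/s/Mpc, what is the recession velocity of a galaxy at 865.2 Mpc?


v = H0 * d = 70 * 865.2 = 60564.0

60564.0 km/s


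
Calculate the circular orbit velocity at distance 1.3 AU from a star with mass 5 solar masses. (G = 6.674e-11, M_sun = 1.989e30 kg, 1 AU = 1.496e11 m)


v = sqrt(GM/r) = sqrt(6.674e-11 * 9.945e+30 / 1.945e+11) = 58419.5251

58419.5251 m/s


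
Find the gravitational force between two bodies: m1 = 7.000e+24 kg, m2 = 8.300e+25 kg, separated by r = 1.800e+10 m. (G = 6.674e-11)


F = G*m1*m2/r^2 = 6.674e-11 * 7.000e+24 * 8.300e+25 / (1.800e+10)^2 = 6.674e-11 * 5.810e+50 / 3.240e+20 = 1.197e+20

1.197e+20 N


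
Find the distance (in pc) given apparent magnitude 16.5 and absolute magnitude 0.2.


d = 10^((m - M + 5)/5) = 10^((16.5 - 0.2 + 5)/5) = 18197.0086

18197.0086 pc


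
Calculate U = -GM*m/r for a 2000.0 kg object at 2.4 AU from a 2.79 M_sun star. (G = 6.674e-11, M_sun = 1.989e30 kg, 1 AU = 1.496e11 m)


M = 2.79 * 1.989e30 kg = 5.54931e+30 kg; r = 2.4 AU * 1.496e11 m/AU = 3.5904e+11 m. U = -GM*m/r = -(6.674e-11 * 5.54931e+30 * 2000.0) / 3.5904e+11 = -2.063e+12

-2.063e+12 J


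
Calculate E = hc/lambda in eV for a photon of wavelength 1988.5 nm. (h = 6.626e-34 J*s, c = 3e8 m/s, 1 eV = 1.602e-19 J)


E = hc/lambda = 6.626e-34 * 3e8 / 1.989e-06 = 9.996e-20 J = 0.624 eV

0.624 eV


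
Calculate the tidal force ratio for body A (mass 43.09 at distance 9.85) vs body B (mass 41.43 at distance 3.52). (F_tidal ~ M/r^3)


Ratio = (M1/r1^3) / (M2/r2^3) = (43.09/9.85^3) / (41.43/3.52^3) = 0.0475

0.0475
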